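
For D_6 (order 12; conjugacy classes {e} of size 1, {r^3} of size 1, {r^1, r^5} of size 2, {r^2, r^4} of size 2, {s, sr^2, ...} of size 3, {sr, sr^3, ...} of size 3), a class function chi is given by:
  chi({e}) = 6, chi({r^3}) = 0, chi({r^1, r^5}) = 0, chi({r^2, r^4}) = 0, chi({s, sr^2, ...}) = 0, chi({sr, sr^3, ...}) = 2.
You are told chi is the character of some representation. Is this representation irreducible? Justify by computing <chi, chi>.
Not irreducible (reducible): <chi, chi> = 4 > 1.

Derivation: <chi, chi> = (1/|G|) sum_C |C| * |chi(C)|^2 = (1/12)[1*|6|^2 + 1*|0|^2 + 2*|0|^2 + 2*|0|^2 + 3*|0|^2 + 3*|2|^2]
  = (1/12)[(36) + (0) + (0) + (0) + (0) + (12)] = 48/12 = 4.
A character is irreducible iff <chi, chi> = 1, so this representation is reducible.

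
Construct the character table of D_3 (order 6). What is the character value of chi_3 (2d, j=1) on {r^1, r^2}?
Conjugacy classes: {e} of size 1, {r^1, r^2} of size 2, {s, sr, ..., sr^2} of size 3.
Character table:
  irrep \ class              {e} (size 1)  {r^1, r^2} (size 2)  {s, sr, ..., sr^2} (size 3)
  chi_1 (triv)               1             1                    1                          
  chi_2 (sign: r->1, s->-1)  1             1                    -1                         
  chi_3 (2d, j=1)            2             -1                   0                          

Spot check: chi_3 (2d, j=1) on {r^1, r^2} = -1.

Explanation: D_3 has order 2*3 = 6 with 3 conjugacy classes, hence 3 irreducibles. Sum of squared dims 1 + 1 + 4 = 6 = |G|. Linear characters come from the abelianisation; the 2-dimensional irreps have character r^k -> 2*cos(2*pi*j*k/3), reflections -> 0.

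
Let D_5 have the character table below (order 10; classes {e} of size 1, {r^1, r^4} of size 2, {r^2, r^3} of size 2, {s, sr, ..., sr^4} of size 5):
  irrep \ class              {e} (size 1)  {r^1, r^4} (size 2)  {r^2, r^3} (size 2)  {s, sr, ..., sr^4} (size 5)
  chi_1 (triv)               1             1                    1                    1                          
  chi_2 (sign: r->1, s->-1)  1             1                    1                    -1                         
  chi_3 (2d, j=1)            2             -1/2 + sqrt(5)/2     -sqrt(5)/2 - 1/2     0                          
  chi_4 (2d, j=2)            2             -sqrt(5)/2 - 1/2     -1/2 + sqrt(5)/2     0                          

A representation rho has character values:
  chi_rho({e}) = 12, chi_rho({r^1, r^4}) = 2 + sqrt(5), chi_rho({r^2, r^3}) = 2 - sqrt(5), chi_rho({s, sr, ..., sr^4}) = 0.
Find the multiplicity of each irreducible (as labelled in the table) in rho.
Multiplicities: chi_1: 2, chi_2: 2, chi_3: 3, chi_4: 1.

Derivation: Use <chi_rho, chi> = (1/|G|) sum_C |C| * chi_rho(C) * conj(chi(C)) with |G| = 10 for each irreducible chi in the table:
  <chi_rho, chi_1> = (1/10)[1*(12)*conj(1) + 2*(2 + sqrt(5))*conj(1) + 2*(2 - sqrt(5))*conj(1) + 5*(0)*conj(1)]
      = (1/10)[(12) + (4 + 2*sqrt(5)) + (4 - 2*sqrt(5)) + (0)] = 20/10 = 2
  <chi_rho, chi_2> = (1/10)[1*(12)*conj(1) + 2*(2 + sqrt(5))*conj(1) + 2*(2 - sqrt(5))*conj(1) + 5*(0)*conj(-1)]
      = (1/10)[(12) + (4 + 2*sqrt(5)) + (4 - 2*sqrt(5)) + (0)] = 20/10 = 2
  <chi_rho, chi_3> = (1/10)[1*(12)*conj(2) + 2*(2 + sqrt(5))*conj(-1/2 + sqrt(5)/2) + 2*(2 - sqrt(5))*conj(-sqrt(5)/2 - 1/2) + 5*(0)*conj(0)]
      = (1/10)[(24) + (sqrt(5) + 3) + (3 - sqrt(5)) + (0)] = 30/10 = 3
  <chi_rho, chi_4> = (1/10)[1*(12)*conj(2) + 2*(2 + sqrt(5))*conj(-sqrt(5)/2 - 1/2) + 2*(2 - sqrt(5))*conj(-1/2 + sqrt(5)/2) + 5*(0)*conj(0)]
      = (1/10)[(24) + (-7 - 3*sqrt(5)) + (-7 + 3*sqrt(5)) + (0)] = 10/10 = 1
Dimension check: dim(rho) = sum (mult * dim) = 2*1 + 2*1 + 3*2 + 1*2 = 12 = chi_rho(e) = 12.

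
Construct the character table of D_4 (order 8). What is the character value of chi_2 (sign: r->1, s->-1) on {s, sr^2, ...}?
Conjugacy classes: {e} of size 1, {r^2} of size 1, {r^1, r^3} of size 2, {s, sr^2, ...} of size 2, {sr, sr^3, ...} of size 2.
Character table:
  irrep \ class              {e} (size 1)  {r^2} (size 1)  {r^1, r^3} (size 2)  {s, sr^2, ...} (size 2)  {sr, sr^3, ...} (size 2)
  chi_1 (triv)               1             1               1                    1                        1                       
  chi_2 (sign: r->1, s->-1)  1             1               1                    -1                       -1                      
  chi_3 (r->-1, s->1)        1             1               -1                   1                        -1                      
  chi_4 (r->-1, s->-1)       1             1               -1                   -1                       1                       
  chi_5 (2d, j=1)            2             -2              0                    0                        0                       

Spot check: chi_2 (sign: r->1, s->-1) on {s, sr^2, ...} = -1.

Derivation: D_4 has order 2*4 = 8 with 5 conjugacy classes, hence 5 irreducibles. Sum of squared dims 1 + 1 + 1 + 1 + 4 = 8 = |G|. Linear characters come from the abelianisation; the 2-dimensional irreps have character r^k -> 2*cos(2*pi*j*k/4), reflections -> 0.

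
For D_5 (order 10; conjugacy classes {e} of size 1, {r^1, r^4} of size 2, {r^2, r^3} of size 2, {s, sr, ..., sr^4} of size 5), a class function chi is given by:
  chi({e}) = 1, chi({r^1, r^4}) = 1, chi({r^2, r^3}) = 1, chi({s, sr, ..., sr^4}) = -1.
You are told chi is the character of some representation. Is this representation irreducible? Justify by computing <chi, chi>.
Irreducible: <chi, chi> = 1.

Working: <chi, chi> = (1/|G|) sum_C |C| * |chi(C)|^2 = (1/10)[1*|1|^2 + 2*|1|^2 + 2*|1|^2 + 5*|-1|^2]
  = (1/10)[(1) + (2) + (2) + (5)] = 10/10 = 1.
A character is irreducible iff <chi, chi> = 1, so this representation is irreducible.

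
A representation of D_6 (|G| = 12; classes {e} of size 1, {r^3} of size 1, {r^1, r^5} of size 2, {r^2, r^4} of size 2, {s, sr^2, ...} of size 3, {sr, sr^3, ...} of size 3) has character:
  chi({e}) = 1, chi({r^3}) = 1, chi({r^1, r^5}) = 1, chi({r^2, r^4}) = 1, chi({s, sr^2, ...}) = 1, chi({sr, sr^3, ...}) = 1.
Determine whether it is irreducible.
Irreducible: <chi, chi> = 1.

Justification: <chi, chi> = (1/|G|) sum_C |C| * |chi(C)|^2 = (1/12)[1*|1|^2 + 1*|1|^2 + 2*|1|^2 + 2*|1|^2 + 3*|1|^2 + 3*|1|^2]
  = (1/12)[(1) + (1) + (2) + (2) + (3) + (3)] = 12/12 = 1.
A character is irreducible iff <chi, chi> = 1, so this representation is irreducible.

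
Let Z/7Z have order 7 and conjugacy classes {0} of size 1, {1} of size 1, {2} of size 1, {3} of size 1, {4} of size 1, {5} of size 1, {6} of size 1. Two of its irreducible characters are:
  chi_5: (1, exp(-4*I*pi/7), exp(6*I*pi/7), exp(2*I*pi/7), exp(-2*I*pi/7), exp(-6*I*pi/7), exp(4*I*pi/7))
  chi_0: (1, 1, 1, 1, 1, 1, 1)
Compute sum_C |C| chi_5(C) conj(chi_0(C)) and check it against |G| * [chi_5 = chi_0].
Sum = 0; so <chi_5, chi_0> = 0 (distinct irreducibles are orthogonal).

Derivation: Compute term by term over conjugacy classes (|C| * chi_5(C) * conj(chi_0(C))):
  1*(1)*conj(1) + 1*(exp(-4*I*pi/7))*conj(1) + 1*(exp(6*I*pi/7))*conj(1) + 1*(exp(2*I*pi/7))*conj(1) + 1*(exp(-2*I*pi/7))*conj(1) + 1*(exp(-6*I*pi/7))*conj(1) + 1*(exp(4*I*pi/7))*conj(1)
  = (1) + (exp(-4*I*pi/7)) + (exp(6*I*pi/7)) + (exp(2*I*pi/7)) + (exp(-2*I*pi/7)) + (exp(-6*I*pi/7)) + (exp(4*I*pi/7))
  = 0.
(Exp terms are combined using exp(i*s)*conj(exp(i*t)) = exp(i*(s-t)), and sums of them are collapsed using the identity that for every m > 1 the m distinct m-th roots of unity sum to 0, e.g. 1 + exp(2*I*pi/3) + exp(-2*I*pi/3) = 0.)
Dividing by |G| = 7 gives 0/7 = 0, matching the row-orthogonality relation <chi_5, chi_0> = [chi_5 = chi_0].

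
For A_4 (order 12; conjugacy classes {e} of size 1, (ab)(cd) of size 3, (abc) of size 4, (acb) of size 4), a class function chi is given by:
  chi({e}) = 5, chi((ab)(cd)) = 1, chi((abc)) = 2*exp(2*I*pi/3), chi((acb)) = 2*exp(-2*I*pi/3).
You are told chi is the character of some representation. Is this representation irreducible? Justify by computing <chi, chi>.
Not irreducible (reducible): <chi, chi> = 5 > 1.

Derivation: <chi, chi> = (1/|G|) sum_C |C| * |chi(C)|^2 = (1/12)[1*|5|^2 + 3*|1|^2 + 4*|2*exp(2*I*pi/3)|^2 + 4*|2*exp(-2*I*pi/3)|^2]
  = (1/12)[(25) + (3) + (16) + (16)] = 60/12 = 5.
(Exp terms are combined using exp(i*s)*conj(exp(i*t)) = exp(i*(s-t)), and sums of them are collapsed using the identity that for every m > 1 the m distinct m-th roots of unity sum to 0, e.g. 1 + exp(2*I*pi/3) + exp(-2*I*pi/3) = 0.)
A character is irreducible iff <chi, chi> = 1, so this representation is reducible.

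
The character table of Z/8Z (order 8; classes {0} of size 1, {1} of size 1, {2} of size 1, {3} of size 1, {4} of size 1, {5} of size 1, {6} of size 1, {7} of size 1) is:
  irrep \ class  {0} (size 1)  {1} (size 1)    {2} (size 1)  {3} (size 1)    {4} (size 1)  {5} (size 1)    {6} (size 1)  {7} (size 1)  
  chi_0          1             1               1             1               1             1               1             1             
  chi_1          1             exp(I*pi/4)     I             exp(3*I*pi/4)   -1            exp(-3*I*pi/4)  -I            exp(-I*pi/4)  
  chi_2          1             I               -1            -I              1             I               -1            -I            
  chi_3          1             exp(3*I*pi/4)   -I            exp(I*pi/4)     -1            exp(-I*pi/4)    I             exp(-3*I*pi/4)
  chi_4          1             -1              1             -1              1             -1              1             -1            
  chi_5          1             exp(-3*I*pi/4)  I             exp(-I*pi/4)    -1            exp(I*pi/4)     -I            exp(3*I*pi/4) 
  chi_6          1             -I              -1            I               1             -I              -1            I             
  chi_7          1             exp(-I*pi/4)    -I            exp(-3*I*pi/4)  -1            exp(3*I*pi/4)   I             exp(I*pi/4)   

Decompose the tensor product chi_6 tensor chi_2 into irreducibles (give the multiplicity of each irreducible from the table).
chi_6 tensor chi_2 = chi_0 (all other irreducibles have multiplicity 0).

Working: The character of a tensor product is the pointwise product (chi_6 * chi_2)(C) = chi_6(C) * chi_2(C):
  {0}: (1)*(1), {1}: (-I)*(I), {2}: (-1)*(-1), {3}: (I)*(-I), {4}: (1)*(1), {5}: (-I)*(I), {6}: (-1)*(-1), {7}: (I)*(-I)
so (chi_6 * chi_2) takes values
  {0} -> 1, {1} -> 1, {2} -> 1, {3} -> 1, {4} -> 1, {5} -> 1, {6} -> 1, {7} -> 1.
Now take the inner product of this character with each irreducible chi from the table, <chi_6*chi_2, chi> = (1/8) sum_C |C| (chi_6*chi_2)(C) conj(chi(C)):
  <chi_6*chi_2, chi_0> = (1/8)[1*(1)*conj(1) + 1*(1)*conj(1) + 1*(1)*conj(1) + 1*(1)*conj(1) + 1*(1)*conj(1) + 1*(1)*conj(1) + 1*(1)*conj(1) + 1*(1)*conj(1)]
      = (1/8)[(1) + (1) + (1) + (1) + (1) + (1) + (1) + (1)] = 8/8 = 1
  <chi_6*chi_2, chi_1> = (1/8)[1*(1)*conj(1) + 1*(1)*conj(exp(I*pi/4)) + 1*(1)*conj(I) + 1*(1)*conj(exp(3*I*pi/4)) + 1*(1)*conj(-1) + 1*(1)*conj(exp(-3*I*pi/4)) + 1*(1)*conj(-I) + 1*(1)*conj(exp(-I*pi/4))]
      = (1/8)[(1) + (exp(-I*pi/4)) + (-I) + (exp(-3*I*pi/4)) + (-1) + (exp(3*I*pi/4)) + (I) + (exp(I*pi/4))] = 0/8 = 0
  <chi_6*chi_2, chi_2> = (1/8)[1*(1)*conj(1) + 1*(1)*conj(I) + 1*(1)*conj(-1) + 1*(1)*conj(-I) + 1*(1)*conj(1) + 1*(1)*conj(I) + 1*(1)*conj(-1) + 1*(1)*conj(-I)]
      = (1/8)[(1) + (-I) + (-1) + (I) + (1) + (-I) + (-1) + (I)] = 0/8 = 0
  <chi_6*chi_2, chi_3> = (1/8)[1*(1)*conj(1) + 1*(1)*conj(exp(3*I*pi/4)) + 1*(1)*conj(-I) + 1*(1)*conj(exp(I*pi/4)) + 1*(1)*conj(-1) + 1*(1)*conj(exp(-I*pi/4)) + 1*(1)*conj(I) + 1*(1)*conj(exp(-3*I*pi/4))]
      = (1/8)[(1) + (exp(-3*I*pi/4)) + (I) + (exp(-I*pi/4)) + (-1) + (exp(I*pi/4)) + (-I) + (exp(3*I*pi/4))] = 0/8 = 0
  <chi_6*chi_2, chi_4> = (1/8)[1*(1)*conj(1) + 1*(1)*conj(-1) + 1*(1)*conj(1) + 1*(1)*conj(-1) + 1*(1)*conj(1) + 1*(1)*conj(-1) + 1*(1)*conj(1) + 1*(1)*conj(-1)]
      = (1/8)[(1) + (-1) + (1) + (-1) + (1) + (-1) + (1) + (-1)] = 0/8 = 0
  <chi_6*chi_2, chi_5> = (1/8)[1*(1)*conj(1) + 1*(1)*conj(exp(-3*I*pi/4)) + 1*(1)*conj(I) + 1*(1)*conj(exp(-I*pi/4)) + 1*(1)*conj(-1) + 1*(1)*conj(exp(I*pi/4)) + 1*(1)*conj(-I) + 1*(1)*conj(exp(3*I*pi/4))]
      = (1/8)[(1) + (exp(3*I*pi/4)) + (-I) + (exp(I*pi/4)) + (-1) + (exp(-I*pi/4)) + (I) + (exp(-3*I*pi/4))] = 0/8 = 0
  <chi_6*chi_2, chi_6> = (1/8)[1*(1)*conj(1) + 1*(1)*conj(-I) + 1*(1)*conj(-1) + 1*(1)*conj(I) + 1*(1)*conj(1) + 1*(1)*conj(-I) + 1*(1)*conj(-1) + 1*(1)*conj(I)]
      = (1/8)[(1) + (I) + (-1) + (-I) + (1) + (I) + (-1) + (-I)] = 0/8 = 0
  <chi_6*chi_2, chi_7> = (1/8)[1*(1)*conj(1) + 1*(1)*conj(exp(-I*pi/4)) + 1*(1)*conj(-I) + 1*(1)*conj(exp(-3*I*pi/4)) + 1*(1)*conj(-1) + 1*(1)*conj(exp(3*I*pi/4)) + 1*(1)*conj(I) + 1*(1)*conj(exp(I*pi/4))]
      = (1/8)[(1) + (exp(I*pi/4)) + (I) + (exp(3*I*pi/4)) + (-1) + (exp(-3*I*pi/4)) + (-I) + (exp(-I*pi/4))] = 0/8 = 0
(Exp terms are combined using exp(i*s)*conj(exp(i*t)) = exp(i*(s-t)), and sums of them are collapsed using the identity that for every m > 1 the m distinct m-th roots of unity sum to 0, e.g. 1 + exp(2*I*pi/3) + exp(-2*I*pi/3) = 0.)
Hence the multiplicities are chi_0: 1. Dimension check: dim(chi_6)*dim(chi_2) = 1*1 = 1 and sum (mult * dim) = 1*1 = 1.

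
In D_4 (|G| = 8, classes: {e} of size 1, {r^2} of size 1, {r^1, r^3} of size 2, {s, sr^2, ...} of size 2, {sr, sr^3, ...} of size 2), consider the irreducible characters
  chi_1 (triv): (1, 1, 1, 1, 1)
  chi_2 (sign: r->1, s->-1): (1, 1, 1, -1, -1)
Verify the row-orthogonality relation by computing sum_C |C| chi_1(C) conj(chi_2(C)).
Sum = 0; so <chi_1, chi_2> = 0 (distinct irreducibles are orthogonal).

Reasoning: Compute term by term over conjugacy classes (|C| * chi_1(C) * conj(chi_2(C))):
  1*(1)*conj(1) + 1*(1)*conj(1) + 2*(1)*conj(1) + 2*(1)*conj(-1) + 2*(1)*conj(-1)
  = (1) + (1) + (2) + (-2) + (-2)
  = 0.
Dividing by |G| = 8 gives 0/8 = 0, matching the row-orthogonality relation <chi_1, chi_2> = [chi_1 = chi_2].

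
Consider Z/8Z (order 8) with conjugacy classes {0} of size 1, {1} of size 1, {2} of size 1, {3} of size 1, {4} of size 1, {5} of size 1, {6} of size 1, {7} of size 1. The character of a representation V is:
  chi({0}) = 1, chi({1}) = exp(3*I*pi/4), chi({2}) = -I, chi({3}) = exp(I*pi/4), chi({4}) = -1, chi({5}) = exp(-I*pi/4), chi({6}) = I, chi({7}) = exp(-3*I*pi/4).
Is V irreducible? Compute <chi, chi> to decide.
Irreducible: <chi, chi> = 1.

Justification: <chi, chi> = (1/|G|) sum_C |C| * |chi(C)|^2 = (1/8)[1*|1|^2 + 1*|exp(3*I*pi/4)|^2 + 1*|-I|^2 + 1*|exp(I*pi/4)|^2 + 1*|-1|^2 + 1*|exp(-I*pi/4)|^2 + 1*|I|^2 + 1*|exp(-3*I*pi/4)|^2]
  = (1/8)[(1) + (1) + (1) + (1) + (1) + (1) + (1) + (1)] = 8/8 = 1.
(Exp terms are combined using exp(i*s)*conj(exp(i*t)) = exp(i*(s-t)), and sums of them are collapsed using the identity that for every m > 1 the m distinct m-th roots of unity sum to 0, e.g. 1 + exp(2*I*pi/3) + exp(-2*I*pi/3) = 0.)
A character is irreducible iff <chi, chi> = 1, so this representation is irreducible.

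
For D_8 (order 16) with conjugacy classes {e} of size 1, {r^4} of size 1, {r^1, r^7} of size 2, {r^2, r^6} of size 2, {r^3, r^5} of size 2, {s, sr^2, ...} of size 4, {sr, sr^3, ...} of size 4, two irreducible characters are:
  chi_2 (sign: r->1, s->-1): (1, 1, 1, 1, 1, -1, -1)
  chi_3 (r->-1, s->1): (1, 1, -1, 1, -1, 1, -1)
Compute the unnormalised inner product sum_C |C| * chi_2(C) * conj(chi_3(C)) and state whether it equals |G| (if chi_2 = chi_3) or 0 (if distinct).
Sum = 0; so <chi_2, chi_3> = 0 (distinct irreducibles are orthogonal).

Compute term by term over conjugacy classes (|C| * chi_2(C) * conj(chi_3(C))):
  1*(1)*conj(1) + 1*(1)*conj(1) + 2*(1)*conj(-1) + 2*(1)*conj(1) + 2*(1)*conj(-1) + 4*(-1)*conj(1) + 4*(-1)*conj(-1)
  = (1) + (1) + (-2) + (2) + (-2) + (-4) + (4)
  = 0.
Dividing by |G| = 16 gives 0/16 = 0, matching the row-orthogonality relation <chi_2, chi_3> = [chi_2 = chi_3].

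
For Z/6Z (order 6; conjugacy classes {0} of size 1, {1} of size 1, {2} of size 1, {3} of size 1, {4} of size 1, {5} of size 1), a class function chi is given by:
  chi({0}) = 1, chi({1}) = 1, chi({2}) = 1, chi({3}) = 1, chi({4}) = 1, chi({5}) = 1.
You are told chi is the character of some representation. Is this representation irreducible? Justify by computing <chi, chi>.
Irreducible: <chi, chi> = 1.

Justification: <chi, chi> = (1/|G|) sum_C |C| * |chi(C)|^2 = (1/6)[1*|1|^2 + 1*|1|^2 + 1*|1|^2 + 1*|1|^2 + 1*|1|^2 + 1*|1|^2]
  = (1/6)[(1) + (1) + (1) + (1) + (1) + (1)] = 6/6 = 1.
(Exp terms are combined using exp(i*s)*conj(exp(i*t)) = exp(i*(s-t)), and sums of them are collapsed using the identity that for every m > 1 the m distinct m-th roots of unity sum to 0, e.g. 1 + exp(2*I*pi/3) + exp(-2*I*pi/3) = 0.)
A character is irreducible iff <chi, chi> = 1, so this representation is irreducible.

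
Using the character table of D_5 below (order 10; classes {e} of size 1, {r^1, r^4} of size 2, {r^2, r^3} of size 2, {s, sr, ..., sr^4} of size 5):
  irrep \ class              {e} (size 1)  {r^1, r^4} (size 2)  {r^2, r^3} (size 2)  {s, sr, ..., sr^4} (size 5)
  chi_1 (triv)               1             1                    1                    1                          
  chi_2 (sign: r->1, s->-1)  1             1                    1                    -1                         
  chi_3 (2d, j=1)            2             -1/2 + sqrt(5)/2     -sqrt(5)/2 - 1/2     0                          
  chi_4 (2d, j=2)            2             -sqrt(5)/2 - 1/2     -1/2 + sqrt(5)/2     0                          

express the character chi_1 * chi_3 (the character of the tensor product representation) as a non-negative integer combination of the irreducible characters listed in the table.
chi_1 tensor chi_3 = chi_3 (all other irreducibles have multiplicity 0).

Proof sketch: The character of a tensor product is the pointwise product (chi_1 * chi_3)(C) = chi_1(C) * chi_3(C):
  {e}: (1)*(2), {r^1, r^4}: (1)*(-1/2 + sqrt(5)/2), {r^2, r^3}: (1)*(-sqrt(5)/2 - 1/2), {s, sr, ..., sr^4}: (1)*(0)
so (chi_1 * chi_3) takes values
  {e} -> 2, {r^1, r^4} -> -1/2 + sqrt(5)/2, {r^2, r^3} -> -sqrt(5)/2 - 1/2, {s, sr, ..., sr^4} -> 0.
Now take the inner product of this character with each irreducible chi from the table, <chi_1*chi_3, chi> = (1/10) sum_C |C| (chi_1*chi_3)(C) conj(chi(C)):
  <chi_1*chi_3, chi_1> = (1/10)[1*(2)*conj(1) + 2*(-1/2 + sqrt(5)/2)*conj(1) + 2*(-sqrt(5)/2 - 1/2)*conj(1) + 5*(0)*conj(1)]
      = (1/10)[(2) + (-1 + sqrt(5)) + (-sqrt(5) - 1) + (0)] = 0/10 = 0
  <chi_1*chi_3, chi_2> = (1/10)[1*(2)*conj(1) + 2*(-1/2 + sqrt(5)/2)*conj(1) + 2*(-sqrt(5)/2 - 1/2)*conj(1) + 5*(0)*conj(-1)]
      = (1/10)[(2) + (-1 + sqrt(5)) + (-sqrt(5) - 1) + (0)] = 0/10 = 0
  <chi_1*chi_3, chi_3> = (1/10)[1*(2)*conj(2) + 2*(-1/2 + sqrt(5)/2)*conj(-1/2 + sqrt(5)/2) + 2*(-sqrt(5)/2 - 1/2)*conj(-sqrt(5)/2 - 1/2) + 5*(0)*conj(0)]
      = (1/10)[(4) + (3 - sqrt(5)) + (sqrt(5) + 3) + (0)] = 10/10 = 1
  <chi_1*chi_3, chi_4> = (1/10)[1*(2)*conj(2) + 2*(-1/2 + sqrt(5)/2)*conj(-sqrt(5)/2 - 1/2) + 2*(-sqrt(5)/2 - 1/2)*conj(-1/2 + sqrt(5)/2) + 5*(0)*conj(0)]
      = (1/10)[(4) + (-2) + (-2) + (0)] = 0/10 = 0
Hence the multiplicities are chi_3: 1. Dimension check: dim(chi_1)*dim(chi_3) = 1*2 = 2 and sum (mult * dim) = 1*2 = 2.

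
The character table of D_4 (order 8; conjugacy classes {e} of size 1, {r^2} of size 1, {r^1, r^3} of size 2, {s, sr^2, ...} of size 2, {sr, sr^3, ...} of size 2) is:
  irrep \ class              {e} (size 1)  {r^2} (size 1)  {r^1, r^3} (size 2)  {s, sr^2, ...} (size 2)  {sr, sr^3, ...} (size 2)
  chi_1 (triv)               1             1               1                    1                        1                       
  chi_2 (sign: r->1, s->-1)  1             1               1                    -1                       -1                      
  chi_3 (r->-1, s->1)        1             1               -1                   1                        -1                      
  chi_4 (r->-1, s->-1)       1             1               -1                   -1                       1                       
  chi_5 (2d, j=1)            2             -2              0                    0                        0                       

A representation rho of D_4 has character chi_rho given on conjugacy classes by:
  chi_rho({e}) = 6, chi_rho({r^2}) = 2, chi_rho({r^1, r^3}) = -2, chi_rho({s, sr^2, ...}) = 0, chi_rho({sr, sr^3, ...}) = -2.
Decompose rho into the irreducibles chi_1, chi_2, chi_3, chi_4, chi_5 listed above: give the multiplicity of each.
Multiplicities: chi_1: 0, chi_2: 1, chi_3: 2, chi_4: 1, chi_5: 1.

Details: Use <chi_rho, chi> = (1/|G|) sum_C |C| * chi_rho(C) * conj(chi(C)) with |G| = 8 for each irreducible chi in the table:
  <chi_rho, chi_1> = (1/8)[1*(6)*conj(1) + 1*(2)*conj(1) + 2*(-2)*conj(1) + 2*(0)*conj(1) + 2*(-2)*conj(1)]
      = (1/8)[(6) + (2) + (-4) + (0) + (-4)] = 0/8 = 0
  <chi_rho, chi_2> = (1/8)[1*(6)*conj(1) + 1*(2)*conj(1) + 2*(-2)*conj(1) + 2*(0)*conj(-1) + 2*(-2)*conj(-1)]
      = (1/8)[(6) + (2) + (-4) + (0) + (4)] = 8/8 = 1
  <chi_rho, chi_3> = (1/8)[1*(6)*conj(1) + 1*(2)*conj(1) + 2*(-2)*conj(-1) + 2*(0)*conj(1) + 2*(-2)*conj(-1)]
      = (1/8)[(6) + (2) + (4) + (0) + (4)] = 16/8 = 2
  <chi_rho, chi_4> = (1/8)[1*(6)*conj(1) + 1*(2)*conj(1) + 2*(-2)*conj(-1) + 2*(0)*conj(-1) + 2*(-2)*conj(1)]
      = (1/8)[(6) + (2) + (4) + (0) + (-4)] = 8/8 = 1
  <chi_rho, chi_5> = (1/8)[1*(6)*conj(2) + 1*(2)*conj(-2) + 2*(-2)*conj(0) + 2*(0)*conj(0) + 2*(-2)*conj(0)]
      = (1/8)[(12) + (-4) + (0) + (0) + (0)] = 8/8 = 1
Dimension check: dim(rho) = sum (mult * dim) = 0*1 + 1*1 + 2*1 + 1*1 + 1*2 = 6 = chi_rho(e) = 6.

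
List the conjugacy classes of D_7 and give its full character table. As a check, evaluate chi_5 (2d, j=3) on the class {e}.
Conjugacy classes: {e} of size 1, {r^1, r^6} of size 2, {r^2, r^5} of size 2, {r^3, r^4} of size 2, {s, sr, ..., sr^6} of size 7.
Character table:
  irrep \ class              {e} (size 1)  {r^1, r^6} (size 2)  {r^2, r^5} (size 2)  {r^3, r^4} (size 2)  {s, sr, ..., sr^6} (size 7)
  chi_1 (triv)               1             1                    1                    1                    1                          
  chi_2 (sign: r->1, s->-1)  1             1                    1                    1                    -1                         
  chi_3 (2d, j=1)            2             2*cos(2*pi/7)        -2*cos(3*pi/7)       -2*cos(pi/7)         0                          
  chi_4 (2d, j=2)            2             -2*cos(3*pi/7)       -2*cos(pi/7)         2*cos(2*pi/7)        0                          
  chi_5 (2d, j=3)            2             -2*cos(pi/7)         2*cos(2*pi/7)        -2*cos(3*pi/7)       0                          

Spot check: chi_5 (2d, j=3) on {e} = 2.

Explanation: D_7 has order 2*7 = 14 with 5 conjugacy classes, hence 5 irreducibles. Sum of squared dims 1 + 1 + 4 + 4 + 4 = 14 = |G|. Linear characters come from the abelianisation; the 2-dimensional irreps have character r^k -> 2*cos(2*pi*j*k/7), reflections -> 0.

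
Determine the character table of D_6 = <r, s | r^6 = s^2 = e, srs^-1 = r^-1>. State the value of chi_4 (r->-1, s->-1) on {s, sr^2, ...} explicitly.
Conjugacy classes: {e} of size 1, {r^3} of size 1, {r^1, r^5} of size 2, {r^2, r^4} of size 2, {s, sr^2, ...} of size 3, {sr, sr^3, ...} of size 3.
Character table:
  irrep \ class              {e} (size 1)  {r^3} (size 1)  {r^1, r^5} (size 2)  {r^2, r^4} (size 2)  {s, sr^2, ...} (size 3)  {sr, sr^3, ...} (size 3)
  chi_1 (triv)               1             1               1                    1                    1                        1                       
  chi_2 (sign: r->1, s->-1)  1             1               1                    1                    -1                       -1                      
  chi_3 (r->-1, s->1)        1             -1              -1                   1                    1                        -1                      
  chi_4 (r->-1, s->-1)       1             -1              -1                   1                    -1                       1                       
  chi_5 (2d, j=1)            2             -2              1                    -1                   0                        0                       
  chi_6 (2d, j=2)            2             2               -1                   -1                   0                        0                       

Spot check: chi_4 (r->-1, s->-1) on {s, sr^2, ...} = -1.

Solution. D_6 has order 2*6 = 12 with 6 conjugacy classes, hence 6 irreducibles. Sum of squared dims 1 + 1 + 1 + 1 + 4 + 4 = 12 = |G|. Linear characters come from the abelianisation; the 2-dimensional irreps have character r^k -> 2*cos(2*pi*j*k/6), reflections -> 0.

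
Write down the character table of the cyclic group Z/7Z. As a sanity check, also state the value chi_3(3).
Character table of Z/7Z (irreps indexed chi_0,...,chi_6 with chi_k(m) = zeta_7^(k*m), zeta_7 = exp(2*pi*i/7)):
  irrep \ class  {0} (size 1)  {1} (size 1)    {2} (size 1)    {3} (size 1)    {4} (size 1)    {5} (size 1)    {6} (size 1)  
  chi_0          1             1               1               1               1               1               1             
  chi_1          1             exp(2*I*pi/7)   exp(4*I*pi/7)   exp(6*I*pi/7)   exp(-6*I*pi/7)  exp(-4*I*pi/7)  exp(-2*I*pi/7)
  chi_2          1             exp(4*I*pi/7)   exp(-6*I*pi/7)  exp(-2*I*pi/7)  exp(2*I*pi/7)   exp(6*I*pi/7)   exp(-4*I*pi/7)
  chi_3          1             exp(6*I*pi/7)   exp(-2*I*pi/7)  exp(4*I*pi/7)   exp(-4*I*pi/7)  exp(2*I*pi/7)   exp(-6*I*pi/7)
  chi_4          1             exp(-6*I*pi/7)  exp(2*I*pi/7)   exp(-4*I*pi/7)  exp(4*I*pi/7)   exp(-2*I*pi/7)  exp(6*I*pi/7) 
  chi_5          1             exp(-4*I*pi/7)  exp(6*I*pi/7)   exp(2*I*pi/7)   exp(-2*I*pi/7)  exp(-6*I*pi/7)  exp(4*I*pi/7) 
  chi_6          1             exp(-2*I*pi/7)  exp(-4*I*pi/7)  exp(-6*I*pi/7)  exp(6*I*pi/7)   exp(4*I*pi/7)   exp(2*I*pi/7) 

Spot check: chi_3(3) = zeta_7^(3*3) = zeta_7^9 = exp(4*I*pi/7).

Solution. Z/7Z is abelian, so all 7 irreducible complex representations are 1-dimensional. They are given by chi_k(m) = zeta_7^(k*m) for k = 0,...,6. Row orthogonality: sum_m chi_k(m) conj(chi_l(m)) = 7 * [k = l].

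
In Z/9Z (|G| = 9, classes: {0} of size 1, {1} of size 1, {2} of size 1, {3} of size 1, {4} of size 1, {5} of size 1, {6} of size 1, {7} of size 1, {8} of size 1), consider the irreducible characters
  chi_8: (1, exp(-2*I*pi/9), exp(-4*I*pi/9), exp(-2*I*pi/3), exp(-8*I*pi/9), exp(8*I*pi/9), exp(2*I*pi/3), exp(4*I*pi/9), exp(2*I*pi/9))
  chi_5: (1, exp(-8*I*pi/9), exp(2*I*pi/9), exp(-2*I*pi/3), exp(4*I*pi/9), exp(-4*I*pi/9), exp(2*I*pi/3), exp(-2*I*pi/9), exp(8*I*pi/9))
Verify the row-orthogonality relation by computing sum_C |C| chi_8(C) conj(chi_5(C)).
Sum = 0; so <chi_8, chi_5> = 0 (distinct irreducibles are orthogonal).

Explanation: Compute term by term over conjugacy classes (|C| * chi_8(C) * conj(chi_5(C))):
  1*(1)*conj(1) + 1*(exp(-2*I*pi/9))*conj(exp(-8*I*pi/9)) + 1*(exp(-4*I*pi/9))*conj(exp(2*I*pi/9)) + 1*(exp(-2*I*pi/3))*conj(exp(-2*I*pi/3)) + 1*(exp(-8*I*pi/9))*conj(exp(4*I*pi/9)) + 1*(exp(8*I*pi/9))*conj(exp(-4*I*pi/9)) + 1*(exp(2*I*pi/3))*conj(exp(2*I*pi/3)) + 1*(exp(4*I*pi/9))*conj(exp(-2*I*pi/9)) + 1*(exp(2*I*pi/9))*conj(exp(8*I*pi/9))
  = (1) + (exp(2*I*pi/3)) + (exp(-2*I*pi/3)) + (1) + (exp(2*I*pi/3)) + (exp(-2*I*pi/3)) + (1) + (exp(2*I*pi/3)) + (exp(-2*I*pi/3))
  = 0.
(Exp terms are combined using exp(i*s)*conj(exp(i*t)) = exp(i*(s-t)), and sums of them are collapsed using the identity that for every m > 1 the m distinct m-th roots of unity sum to 0, e.g. 1 + exp(2*I*pi/3) + exp(-2*I*pi/3) = 0.)
Dividing by |G| = 9 gives 0/9 = 0, matching the row-orthogonality relation <chi_8, chi_5> = [chi_8 = chi_5].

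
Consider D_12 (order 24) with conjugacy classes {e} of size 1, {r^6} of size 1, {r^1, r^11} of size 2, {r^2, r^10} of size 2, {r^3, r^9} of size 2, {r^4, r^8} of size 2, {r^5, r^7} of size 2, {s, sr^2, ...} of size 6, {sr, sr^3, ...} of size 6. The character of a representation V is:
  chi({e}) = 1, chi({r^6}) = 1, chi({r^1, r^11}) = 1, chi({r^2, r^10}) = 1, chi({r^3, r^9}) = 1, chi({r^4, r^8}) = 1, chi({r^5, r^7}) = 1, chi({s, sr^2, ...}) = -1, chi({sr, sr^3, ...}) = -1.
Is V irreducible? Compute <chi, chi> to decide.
Irreducible: <chi, chi> = 1.

Explanation: <chi, chi> = (1/|G|) sum_C |C| * |chi(C)|^2 = (1/24)[1*|1|^2 + 1*|1|^2 + 2*|1|^2 + 2*|1|^2 + 2*|1|^2 + 2*|1|^2 + 2*|1|^2 + 6*|-1|^2 + 6*|-1|^2]
  = (1/24)[(1) + (1) + (2) + (2) + (2) + (2) + (2) + (6) + (6)] = 24/24 = 1.
A character is irreducible iff <chi, chi> = 1, so this representation is irreducible.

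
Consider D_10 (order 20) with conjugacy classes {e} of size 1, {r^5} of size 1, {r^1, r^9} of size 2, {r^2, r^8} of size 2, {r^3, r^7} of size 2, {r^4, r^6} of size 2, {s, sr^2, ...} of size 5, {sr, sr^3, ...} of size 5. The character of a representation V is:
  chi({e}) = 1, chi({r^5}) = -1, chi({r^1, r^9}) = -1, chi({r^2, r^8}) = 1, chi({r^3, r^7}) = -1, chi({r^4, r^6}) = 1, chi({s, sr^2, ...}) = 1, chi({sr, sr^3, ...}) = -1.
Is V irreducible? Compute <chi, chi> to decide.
Irreducible: <chi, chi> = 1.

Proof sketch: <chi, chi> = (1/|G|) sum_C |C| * |chi(C)|^2 = (1/20)[1*|1|^2 + 1*|-1|^2 + 2*|-1|^2 + 2*|1|^2 + 2*|-1|^2 + 2*|1|^2 + 5*|1|^2 + 5*|-1|^2]
  = (1/20)[(1) + (1) + (2) + (2) + (2) + (2) + (5) + (5)] = 20/20 = 1.
A character is irreducible iff <chi, chi> = 1, so this representation is irreducible.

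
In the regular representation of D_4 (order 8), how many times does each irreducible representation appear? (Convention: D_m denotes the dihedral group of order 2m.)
Each irreducible V_i of dimension d_i appears with multiplicity d_i, i.e. rho_reg = (direct sum over all irreducibles V_i) d_i V_i. The irreducible dimensions for D_4 are 1, 1, 1, 1, 2: 4 irreducibles of dimension 1, each with multiplicity 1; 1 irreducible of dimension 2, with multiplicity 2. Total dimension 4*1*1 + 1*2*2 = 8 = |G|.

Justification: General theorem: in the regular representation of a finite group G, each irreducible appears with multiplicity equal to its dimension. Check: dim(rho_reg) = sum d_i^2 = 1 + 1 + 1 + 1 + 4 = 8 = |G|.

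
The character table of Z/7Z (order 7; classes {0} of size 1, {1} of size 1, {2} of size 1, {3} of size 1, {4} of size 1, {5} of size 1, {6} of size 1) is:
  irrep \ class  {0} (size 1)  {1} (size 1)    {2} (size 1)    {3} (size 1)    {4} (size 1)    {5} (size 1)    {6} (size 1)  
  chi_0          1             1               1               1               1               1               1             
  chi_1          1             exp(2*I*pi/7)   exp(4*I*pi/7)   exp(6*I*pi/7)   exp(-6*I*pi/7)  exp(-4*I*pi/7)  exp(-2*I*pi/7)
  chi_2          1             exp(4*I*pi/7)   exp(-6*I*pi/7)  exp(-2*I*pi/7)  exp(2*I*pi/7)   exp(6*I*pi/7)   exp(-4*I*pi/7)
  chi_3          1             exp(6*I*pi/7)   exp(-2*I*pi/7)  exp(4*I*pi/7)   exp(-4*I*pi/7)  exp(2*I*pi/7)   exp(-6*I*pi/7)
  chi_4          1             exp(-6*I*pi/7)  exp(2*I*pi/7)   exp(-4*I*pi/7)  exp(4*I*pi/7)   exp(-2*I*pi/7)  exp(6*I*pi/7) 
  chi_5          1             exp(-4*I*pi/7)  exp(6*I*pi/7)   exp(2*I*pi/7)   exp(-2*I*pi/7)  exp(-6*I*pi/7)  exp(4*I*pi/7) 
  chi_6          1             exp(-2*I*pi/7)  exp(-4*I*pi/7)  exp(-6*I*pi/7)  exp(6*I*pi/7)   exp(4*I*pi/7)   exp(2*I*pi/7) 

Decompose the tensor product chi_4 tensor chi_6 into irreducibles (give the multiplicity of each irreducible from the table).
chi_4 tensor chi_6 = chi_3 (all other irreducibles have multiplicity 0).

Solution. The character of a tensor product is the pointwise product (chi_4 * chi_6)(C) = chi_4(C) * chi_6(C):
  {0}: (1)*(1), {1}: (exp(-6*I*pi/7))*(exp(-2*I*pi/7)), {2}: (exp(2*I*pi/7))*(exp(-4*I*pi/7)), {3}: (exp(-4*I*pi/7))*(exp(-6*I*pi/7)), {4}: (exp(4*I*pi/7))*(exp(6*I*pi/7)), {5}: (exp(-2*I*pi/7))*(exp(4*I*pi/7)), {6}: (exp(6*I*pi/7))*(exp(2*I*pi/7))
so (chi_4 * chi_6) takes values
  {0} -> 1, {1} -> exp(6*I*pi/7), {2} -> exp(-2*I*pi/7), {3} -> exp(4*I*pi/7), {4} -> exp(-4*I*pi/7), {5} -> exp(2*I*pi/7), {6} -> exp(-6*I*pi/7).
Now take the inner product of this character with each irreducible chi from the table, <chi_4*chi_6, chi> = (1/7) sum_C |C| (chi_4*chi_6)(C) conj(chi(C)):
  <chi_4*chi_6, chi_0> = (1/7)[1*(1)*conj(1) + 1*(exp(6*I*pi/7))*conj(1) + 1*(exp(-2*I*pi/7))*conj(1) + 1*(exp(4*I*pi/7))*conj(1) + 1*(exp(-4*I*pi/7))*conj(1) + 1*(exp(2*I*pi/7))*conj(1) + 1*(exp(-6*I*pi/7))*conj(1)]
      = (1/7)[(1) + (exp(6*I*pi/7)) + (exp(-2*I*pi/7)) + (exp(4*I*pi/7)) + (exp(-4*I*pi/7)) + (exp(2*I*pi/7)) + (exp(-6*I*pi/7))] = 0/7 = 0
  <chi_4*chi_6, chi_1> = (1/7)[1*(1)*conj(1) + 1*(exp(6*I*pi/7))*conj(exp(2*I*pi/7)) + 1*(exp(-2*I*pi/7))*conj(exp(4*I*pi/7)) + 1*(exp(4*I*pi/7))*conj(exp(6*I*pi/7)) + 1*(exp(-4*I*pi/7))*conj(exp(-6*I*pi/7)) + 1*(exp(2*I*pi/7))*conj(exp(-4*I*pi/7)) + 1*(exp(-6*I*pi/7))*conj(exp(-2*I*pi/7))]
      = (1/7)[(1) + (exp(4*I*pi/7)) + (exp(-6*I*pi/7)) + (exp(-2*I*pi/7)) + (exp(2*I*pi/7)) + (exp(6*I*pi/7)) + (exp(-4*I*pi/7))] = 0/7 = 0
  <chi_4*chi_6, chi_2> = (1/7)[1*(1)*conj(1) + 1*(exp(6*I*pi/7))*conj(exp(4*I*pi/7)) + 1*(exp(-2*I*pi/7))*conj(exp(-6*I*pi/7)) + 1*(exp(4*I*pi/7))*conj(exp(-2*I*pi/7)) + 1*(exp(-4*I*pi/7))*conj(exp(2*I*pi/7)) + 1*(exp(2*I*pi/7))*conj(exp(6*I*pi/7)) + 1*(exp(-6*I*pi/7))*conj(exp(-4*I*pi/7))]
      = (1/7)[(1) + (exp(2*I*pi/7)) + (exp(4*I*pi/7)) + (exp(6*I*pi/7)) + (exp(-6*I*pi/7)) + (exp(-4*I*pi/7)) + (exp(-2*I*pi/7))] = 0/7 = 0
  <chi_4*chi_6, chi_3> = (1/7)[1*(1)*conj(1) + 1*(exp(6*I*pi/7))*conj(exp(6*I*pi/7)) + 1*(exp(-2*I*pi/7))*conj(exp(-2*I*pi/7)) + 1*(exp(4*I*pi/7))*conj(exp(4*I*pi/7)) + 1*(exp(-4*I*pi/7))*conj(exp(-4*I*pi/7)) + 1*(exp(2*I*pi/7))*conj(exp(2*I*pi/7)) + 1*(exp(-6*I*pi/7))*conj(exp(-6*I*pi/7))]
      = (1/7)[(1) + (1) + (1) + (1) + (1) + (1) + (1)] = 7/7 = 1
  <chi_4*chi_6, chi_4> = (1/7)[1*(1)*conj(1) + 1*(exp(6*I*pi/7))*conj(exp(-6*I*pi/7)) + 1*(exp(-2*I*pi/7))*conj(exp(2*I*pi/7)) + 1*(exp(4*I*pi/7))*conj(exp(-4*I*pi/7)) + 1*(exp(-4*I*pi/7))*conj(exp(4*I*pi/7)) + 1*(exp(2*I*pi/7))*conj(exp(-2*I*pi/7)) + 1*(exp(-6*I*pi/7))*conj(exp(6*I*pi/7))]
      = (1/7)[(1) + (exp(-2*I*pi/7)) + (exp(-4*I*pi/7)) + (exp(-6*I*pi/7)) + (exp(6*I*pi/7)) + (exp(4*I*pi/7)) + (exp(2*I*pi/7))] = 0/7 = 0
  <chi_4*chi_6, chi_5> = (1/7)[1*(1)*conj(1) + 1*(exp(6*I*pi/7))*conj(exp(-4*I*pi/7)) + 1*(exp(-2*I*pi/7))*conj(exp(6*I*pi/7)) + 1*(exp(4*I*pi/7))*conj(exp(2*I*pi/7)) + 1*(exp(-4*I*pi/7))*conj(exp(-2*I*pi/7)) + 1*(exp(2*I*pi/7))*conj(exp(-6*I*pi/7)) + 1*(exp(-6*I*pi/7))*conj(exp(4*I*pi/7))]
      = (1/7)[(1) + (exp(-4*I*pi/7)) + (exp(6*I*pi/7)) + (exp(2*I*pi/7)) + (exp(-2*I*pi/7)) + (exp(-6*I*pi/7)) + (exp(4*I*pi/7))] = 0/7 = 0
  <chi_4*chi_6, chi_6> = (1/7)[1*(1)*conj(1) + 1*(exp(6*I*pi/7))*conj(exp(-2*I*pi/7)) + 1*(exp(-2*I*pi/7))*conj(exp(-4*I*pi/7)) + 1*(exp(4*I*pi/7))*conj(exp(-6*I*pi/7)) + 1*(exp(-4*I*pi/7))*conj(exp(6*I*pi/7)) + 1*(exp(2*I*pi/7))*conj(exp(4*I*pi/7)) + 1*(exp(-6*I*pi/7))*conj(exp(2*I*pi/7))]
      = (1/7)[(1) + (exp(-6*I*pi/7)) + (exp(2*I*pi/7)) + (exp(-4*I*pi/7)) + (exp(4*I*pi/7)) + (exp(-2*I*pi/7)) + (exp(6*I*pi/7))] = 0/7 = 0
(Exp terms are combined using exp(i*s)*conj(exp(i*t)) = exp(i*(s-t)), and sums of them are collapsed using the identity that for every m > 1 the m distinct m-th roots of unity sum to 0, e.g. 1 + exp(2*I*pi/3) + exp(-2*I*pi/3) = 0.)
Hence the multiplicities are chi_3: 1. Dimension check: dim(chi_4)*dim(chi_6) = 1*1 = 1 and sum (mult * dim) = 1*1 = 1.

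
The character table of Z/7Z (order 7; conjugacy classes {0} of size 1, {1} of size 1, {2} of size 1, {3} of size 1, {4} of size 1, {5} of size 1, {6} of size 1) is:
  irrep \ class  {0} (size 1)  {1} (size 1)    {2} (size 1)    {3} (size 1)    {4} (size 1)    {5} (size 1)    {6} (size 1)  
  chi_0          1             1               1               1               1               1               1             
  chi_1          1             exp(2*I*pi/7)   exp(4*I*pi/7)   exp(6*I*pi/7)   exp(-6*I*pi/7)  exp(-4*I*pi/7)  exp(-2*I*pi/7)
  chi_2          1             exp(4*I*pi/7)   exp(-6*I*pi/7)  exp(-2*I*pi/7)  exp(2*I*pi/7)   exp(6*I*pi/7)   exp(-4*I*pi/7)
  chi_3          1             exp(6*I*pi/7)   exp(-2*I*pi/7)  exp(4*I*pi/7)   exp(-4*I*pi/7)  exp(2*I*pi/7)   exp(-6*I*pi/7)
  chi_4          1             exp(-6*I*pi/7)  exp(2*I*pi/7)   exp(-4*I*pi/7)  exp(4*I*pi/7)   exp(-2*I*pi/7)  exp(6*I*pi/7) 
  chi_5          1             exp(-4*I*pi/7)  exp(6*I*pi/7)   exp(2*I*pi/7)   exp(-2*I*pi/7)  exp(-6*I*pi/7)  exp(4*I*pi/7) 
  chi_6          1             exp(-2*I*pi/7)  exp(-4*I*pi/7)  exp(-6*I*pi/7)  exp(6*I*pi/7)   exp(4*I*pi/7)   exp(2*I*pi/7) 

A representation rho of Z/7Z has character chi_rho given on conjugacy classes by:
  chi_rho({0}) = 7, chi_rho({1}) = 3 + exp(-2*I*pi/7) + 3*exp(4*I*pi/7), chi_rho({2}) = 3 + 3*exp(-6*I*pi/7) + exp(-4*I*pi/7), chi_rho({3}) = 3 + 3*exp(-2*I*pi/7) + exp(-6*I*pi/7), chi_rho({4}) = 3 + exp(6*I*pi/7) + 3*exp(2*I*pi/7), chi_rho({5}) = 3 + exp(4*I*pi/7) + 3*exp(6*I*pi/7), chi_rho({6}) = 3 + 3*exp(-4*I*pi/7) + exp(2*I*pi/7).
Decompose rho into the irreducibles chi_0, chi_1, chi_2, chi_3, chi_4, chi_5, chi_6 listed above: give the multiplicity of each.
Multiplicities: chi_0: 3, chi_1: 0, chi_2: 3, chi_3: 0, chi_4: 0, chi_5: 0, chi_6: 1.

Proof sketch: Use <chi_rho, chi> = (1/|G|) sum_C |C| * chi_rho(C) * conj(chi(C)) with |G| = 7 for each irreducible chi in the table:
  <chi_rho, chi_0> = (1/7)[1*(7)*conj(1) + 1*(3 + exp(-2*I*pi/7) + 3*exp(4*I*pi/7))*conj(1) + 1*(3 + 3*exp(-6*I*pi/7) + exp(-4*I*pi/7))*conj(1) + 1*(3 + 3*exp(-2*I*pi/7) + exp(-6*I*pi/7))*conj(1) + 1*(3 + exp(6*I*pi/7) + 3*exp(2*I*pi/7))*conj(1) + 1*(3 + exp(4*I*pi/7) + 3*exp(6*I*pi/7))*conj(1) + 1*(3 + 3*exp(-4*I*pi/7) + exp(2*I*pi/7))*conj(1)]
      = (1/7)[(7) + (3 + exp(-2*I*pi/7) + 3*exp(4*I*pi/7)) + (3 + 3*exp(-6*I*pi/7) + exp(-4*I*pi/7)) + (3 + 3*exp(-2*I*pi/7) + exp(-6*I*pi/7)) + (3 + exp(6*I*pi/7) + 3*exp(2*I*pi/7)) + (3 + exp(4*I*pi/7) + 3*exp(6*I*pi/7)) + (3 + 3*exp(-4*I*pi/7) + exp(2*I*pi/7))] = 21/7 = 3
  <chi_rho, chi_1> = (1/7)[1*(7)*conj(1) + 1*(3 + exp(-2*I*pi/7) + 3*exp(4*I*pi/7))*conj(exp(2*I*pi/7)) + 1*(3 + 3*exp(-6*I*pi/7) + exp(-4*I*pi/7))*conj(exp(4*I*pi/7)) + 1*(3 + 3*exp(-2*I*pi/7) + exp(-6*I*pi/7))*conj(exp(6*I*pi/7)) + 1*(3 + exp(6*I*pi/7) + 3*exp(2*I*pi/7))*conj(exp(-6*I*pi/7)) + 1*(3 + exp(4*I*pi/7) + 3*exp(6*I*pi/7))*conj(exp(-4*I*pi/7)) + 1*(3 + 3*exp(-4*I*pi/7) + exp(2*I*pi/7))*conj(exp(-2*I*pi/7))]
      = (1/7)[(7) + (3*exp(-2*I*pi/7) + exp(-4*I*pi/7) + 3*exp(2*I*pi/7)) + (3*exp(-4*I*pi/7) + exp(6*I*pi/7) + 3*exp(4*I*pi/7)) + (3*exp(-6*I*pi/7) + exp(2*I*pi/7) + 3*exp(6*I*pi/7)) + (3*exp(-6*I*pi/7) + exp(-2*I*pi/7) + 3*exp(6*I*pi/7)) + (3*exp(-4*I*pi/7) + exp(-6*I*pi/7) + 3*exp(4*I*pi/7)) + (3*exp(-2*I*pi/7) + exp(4*I*pi/7) + 3*exp(2*I*pi/7))] = 0/7 = 0
  <chi_rho, chi_2> = (1/7)[1*(7)*conj(1) + 1*(3 + exp(-2*I*pi/7) + 3*exp(4*I*pi/7))*conj(exp(4*I*pi/7)) + 1*(3 + 3*exp(-6*I*pi/7) + exp(-4*I*pi/7))*conj(exp(-6*I*pi/7)) + 1*(3 + 3*exp(-2*I*pi/7) + exp(-6*I*pi/7))*conj(exp(-2*I*pi/7)) + 1*(3 + exp(6*I*pi/7) + 3*exp(2*I*pi/7))*conj(exp(2*I*pi/7)) + 1*(3 + exp(4*I*pi/7) + 3*exp(6*I*pi/7))*conj(exp(6*I*pi/7)) + 1*(3 + 3*exp(-4*I*pi/7) + exp(2*I*pi/7))*conj(exp(-4*I*pi/7))]
      = (1/7)[(7) + (3 + 3*exp(-4*I*pi/7) + exp(-6*I*pi/7)) + (3 + exp(2*I*pi/7) + 3*exp(6*I*pi/7)) + (3 + exp(-4*I*pi/7) + 3*exp(2*I*pi/7)) + (3 + 3*exp(-2*I*pi/7) + exp(4*I*pi/7)) + (3 + 3*exp(-6*I*pi/7) + exp(-2*I*pi/7)) + (3 + exp(6*I*pi/7) + 3*exp(4*I*pi/7))] = 21/7 = 3
  <chi_rho, chi_3> = (1/7)[1*(7)*conj(1) + 1*(3 + exp(-2*I*pi/7) + 3*exp(4*I*pi/7))*conj(exp(6*I*pi/7)) + 1*(3 + 3*exp(-6*I*pi/7) + exp(-4*I*pi/7))*conj(exp(-2*I*pi/7)) + 1*(3 + 3*exp(-2*I*pi/7) + exp(-6*I*pi/7))*conj(exp(4*I*pi/7)) + 1*(3 + exp(6*I*pi/7) + 3*exp(2*I*pi/7))*conj(exp(-4*I*pi/7)) + 1*(3 + exp(4*I*pi/7) + 3*exp(6*I*pi/7))*conj(exp(2*I*pi/7)) + 1*(3 + 3*exp(-4*I*pi/7) + exp(2*I*pi/7))*conj(exp(-6*I*pi/7))]
      = (1/7)[(7) + (3*exp(-2*I*pi/7) + 3*exp(-6*I*pi/7) + exp(6*I*pi/7)) + (3*exp(-4*I*pi/7) + exp(-2*I*pi/7) + 3*exp(2*I*pi/7)) + (3*exp(-4*I*pi/7) + 3*exp(-6*I*pi/7) + exp(4*I*pi/7)) + (exp(-4*I*pi/7) + 3*exp(6*I*pi/7) + 3*exp(4*I*pi/7)) + (3*exp(-2*I*pi/7) + exp(2*I*pi/7) + 3*exp(4*I*pi/7)) + (exp(-6*I*pi/7) + 3*exp(6*I*pi/7) + 3*exp(2*I*pi/7))] = 0/7 = 0
  <chi_rho, chi_4> = (1/7)[1*(7)*conj(1) + 1*(3 + exp(-2*I*pi/7) + 3*exp(4*I*pi/7))*conj(exp(-6*I*pi/7)) + 1*(3 + 3*exp(-6*I*pi/7) + exp(-4*I*pi/7))*conj(exp(2*I*pi/7)) + 1*(3 + 3*exp(-2*I*pi/7) + exp(-6*I*pi/7))*conj(exp(-4*I*pi/7)) + 1*(3 + exp(6*I*pi/7) + 3*exp(2*I*pi/7))*conj(exp(4*I*pi/7)) + 1*(3 + exp(4*I*pi/7) + 3*exp(6*I*pi/7))*conj(exp(-2*I*pi/7)) + 1*(3 + 3*exp(-4*I*pi/7) + exp(2*I*pi/7))*conj(exp(6*I*pi/7))]
      = (1/7)[(7) + (3*exp(-4*I*pi/7) + exp(4*I*pi/7) + 3*exp(6*I*pi/7)) + (3*exp(-2*I*pi/7) + exp(-6*I*pi/7) + 3*exp(6*I*pi/7)) + (exp(-2*I*pi/7) + 3*exp(2*I*pi/7) + 3*exp(4*I*pi/7)) + (3*exp(-4*I*pi/7) + 3*exp(-2*I*pi/7) + exp(2*I*pi/7)) + (3*exp(-6*I*pi/7) + exp(6*I*pi/7) + 3*exp(2*I*pi/7)) + (3*exp(-6*I*pi/7) + exp(-4*I*pi/7) + 3*exp(4*I*pi/7))] = 0/7 = 0
  <chi_rho, chi_5> = (1/7)[1*(7)*conj(1) + 1*(3 + exp(-2*I*pi/7) + 3*exp(4*I*pi/7))*conj(exp(-4*I*pi/7)) + 1*(3 + 3*exp(-6*I*pi/7) + exp(-4*I*pi/7))*conj(exp(6*I*pi/7)) + 1*(3 + 3*exp(-2*I*pi/7) + exp(-6*I*pi/7))*conj(exp(2*I*pi/7)) + 1*(3 + exp(6*I*pi/7) + 3*exp(2*I*pi/7))*conj(exp(-2*I*pi/7)) + 1*(3 + exp(4*I*pi/7) + 3*exp(6*I*pi/7))*conj(exp(-6*I*pi/7)) + 1*(3 + 3*exp(-4*I*pi/7) + exp(2*I*pi/7))*conj(exp(4*I*pi/7))]
      = (1/7)[(7) + (3*exp(-6*I*pi/7) + exp(2*I*pi/7) + 3*exp(4*I*pi/7)) + (3*exp(-6*I*pi/7) + exp(4*I*pi/7) + 3*exp(2*I*pi/7)) + (3*exp(-4*I*pi/7) + 3*exp(-2*I*pi/7) + exp(6*I*pi/7)) + (exp(-6*I*pi/7) + 3*exp(2*I*pi/7) + 3*exp(4*I*pi/7)) + (3*exp(-2*I*pi/7) + exp(-4*I*pi/7) + 3*exp(6*I*pi/7)) + (3*exp(-4*I*pi/7) + exp(-2*I*pi/7) + 3*exp(6*I*pi/7))] = 0/7 = 0
  <chi_rho, chi_6> = (1/7)[1*(7)*conj(1) + 1*(3 + exp(-2*I*pi/7) + 3*exp(4*I*pi/7))*conj(exp(-2*I*pi/7)) + 1*(3 + 3*exp(-6*I*pi/7) + exp(-4*I*pi/7))*conj(exp(-4*I*pi/7)) + 1*(3 + 3*exp(-2*I*pi/7) + exp(-6*I*pi/7))*conj(exp(-6*I*pi/7)) + 1*(3 + exp(6*I*pi/7) + 3*exp(2*I*pi/7))*conj(exp(6*I*pi/7)) + 1*(3 + exp(4*I*pi/7) + 3*exp(6*I*pi/7))*conj(exp(4*I*pi/7)) + 1*(3 + 3*exp(-4*I*pi/7) + exp(2*I*pi/7))*conj(exp(2*I*pi/7))]
      = (1/7)[(7) + (1 + 3*exp(6*I*pi/7) + 3*exp(2*I*pi/7)) + (1 + 3*exp(-2*I*pi/7) + 3*exp(4*I*pi/7)) + (1 + 3*exp(6*I*pi/7) + 3*exp(4*I*pi/7)) + (1 + 3*exp(-4*I*pi/7) + 3*exp(-6*I*pi/7)) + (1 + 3*exp(-4*I*pi/7) + 3*exp(2*I*pi/7)) + (1 + 3*exp(-2*I*pi/7) + 3*exp(-6*I*pi/7))] = 7/7 = 1
(Exp terms are combined using exp(i*s)*conj(exp(i*t)) = exp(i*(s-t)), and sums of them are collapsed using the identity that for every m > 1 the m distinct m-th roots of unity sum to 0, e.g. 1 + exp(2*I*pi/3) + exp(-2*I*pi/3) = 0.)
Dimension check: dim(rho) = sum (mult * dim) = 3*1 + 0*1 + 3*1 + 0*1 + 0*1 + 0*1 + 1*1 = 7 = chi_rho(e) = 7.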